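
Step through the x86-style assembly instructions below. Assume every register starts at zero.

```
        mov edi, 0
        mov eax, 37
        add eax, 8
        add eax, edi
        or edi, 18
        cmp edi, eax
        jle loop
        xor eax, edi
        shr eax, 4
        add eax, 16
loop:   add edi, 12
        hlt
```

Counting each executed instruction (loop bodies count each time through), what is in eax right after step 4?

45

mov edi, 0 → edi=0
mov eax, 37 → eax=37
add eax, 8 → eax=37+8=45
add eax, edi → eax=45+0=45
After step 4: eax = 45.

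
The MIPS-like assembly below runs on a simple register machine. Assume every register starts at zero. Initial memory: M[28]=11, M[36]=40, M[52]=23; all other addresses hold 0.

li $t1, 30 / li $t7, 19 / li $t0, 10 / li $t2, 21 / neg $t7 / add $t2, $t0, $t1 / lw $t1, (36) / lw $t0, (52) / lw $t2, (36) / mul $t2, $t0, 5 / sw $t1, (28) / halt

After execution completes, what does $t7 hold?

after li $t1, 30: $t1=30
after li $t7, 19: $t7=19
after li $t0, 10: $t0=10
after li $t2, 21: $t2=21
after neg $t7: $t7=-(19)=-19
after add $t2, $t0, $t1: $t2=10+30=40
after lw $t1, (36): $t1=M[36]=40
after lw $t0, (52): $t0=M[52]=23
after lw $t2, (36): $t2=M[36]=40
after mul $t2, $t0, 5: $t2=23*5=115
sw $t1, (28) → M[28]=40
halt.

-19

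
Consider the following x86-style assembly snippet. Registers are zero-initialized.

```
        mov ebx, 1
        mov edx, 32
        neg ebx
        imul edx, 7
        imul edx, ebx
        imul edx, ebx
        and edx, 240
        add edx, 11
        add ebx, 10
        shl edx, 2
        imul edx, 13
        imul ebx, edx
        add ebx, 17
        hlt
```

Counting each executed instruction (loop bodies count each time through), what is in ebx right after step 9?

9

after mov ebx, 1: ebx=1
after mov edx, 32: edx=32
after neg ebx: ebx=-(1)=-1
after imul edx, 7: edx=32*7=224
after imul edx, ebx: edx=224*(-1)=-224
after imul edx, ebx: edx=(-224)*(-1)=224
after and edx, 240: edx=224&240=224
after add edx, 11: edx=224+11=235
after add ebx, 10: ebx=(-1)+10=9
After step 9: ebx = 9.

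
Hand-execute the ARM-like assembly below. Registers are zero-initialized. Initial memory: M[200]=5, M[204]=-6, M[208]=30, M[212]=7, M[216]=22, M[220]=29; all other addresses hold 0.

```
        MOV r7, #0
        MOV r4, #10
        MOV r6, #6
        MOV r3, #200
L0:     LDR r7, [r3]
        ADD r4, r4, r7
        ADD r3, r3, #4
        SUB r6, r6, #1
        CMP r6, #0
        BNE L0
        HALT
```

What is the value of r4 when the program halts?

r7=0
r4=10
r6=6
r3=200
r7=M[200]=5
r4=10+5=15
r3=200+4=204
r6=6-1=5
CMP r6, #0  (cmp 5,0)
BNE L0: taken
r7=M[204]=-6
r4=15+(-6)=9
r3=204+4=208
r6=5-1=4
CMP r6, #0  (cmp 4,0)
BNE L0: taken
r7=M[208]=30
r4=9+30=39
r3=208+4=212
r6=4-1=3
CMP r6, #0  (cmp 3,0)
BNE L0: taken
r7=M[212]=7
r4=39+7=46
r3=212+4=216
r6=3-1=2
CMP r6, #0  (cmp 2,0)
BNE L0: taken
r7=M[216]=22
r4=46+22=68
r3=216+4=220
r6=2-1=1
CMP r6, #0  (cmp 1,0)
BNE L0: taken
r7=M[220]=29
r4=68+29=97
r3=220+4=224
r6=1-1=0
CMP r6, #0  (cmp 0,0)
BNE L0: not taken
halt.

97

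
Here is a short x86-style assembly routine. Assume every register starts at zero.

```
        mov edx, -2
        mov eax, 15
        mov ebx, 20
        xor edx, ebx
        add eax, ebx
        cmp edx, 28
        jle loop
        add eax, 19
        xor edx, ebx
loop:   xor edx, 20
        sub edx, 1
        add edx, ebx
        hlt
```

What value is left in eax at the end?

35

after mov edx, -2: edx=-2
after mov eax, 15: eax=15
after mov ebx, 20: ebx=20
after xor edx, ebx: edx=(-2)^20=-22
after add eax, ebx: eax=15+20=35
cmp edx, 28  (cmp -22,28)
jle loop: taken
after xor edx, 20: edx=(-22)^20=-2
after sub edx, 1: edx=(-2)-1=-3
after add edx, ebx: edx=(-3)+20=17
halt.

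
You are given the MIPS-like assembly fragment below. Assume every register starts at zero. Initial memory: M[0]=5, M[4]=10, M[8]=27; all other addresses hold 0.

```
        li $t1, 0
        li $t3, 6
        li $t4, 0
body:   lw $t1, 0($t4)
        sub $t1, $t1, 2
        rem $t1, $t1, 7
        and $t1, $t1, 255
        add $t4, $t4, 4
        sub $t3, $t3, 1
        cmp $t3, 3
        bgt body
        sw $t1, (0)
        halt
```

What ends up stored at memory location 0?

4

$t1=0
$t3=6
$t4=0
$t1=M[0]=5
$t1=5-2=3
$t1=3%7=3
$t1=3&255=3
$t4=0+4=4
$t3=6-1=5
cmp $t3, 3  (cmp 5,3)
bgt body: taken
$t1=M[4]=10
$t1=10-2=8
$t1=8%7=1
$t1=1&255=1
$t4=4+4=8
$t3=5-1=4
cmp $t3, 3  (cmp 4,3)
bgt body: taken
$t1=M[8]=27
$t1=27-2=25
$t1=25%7=4
$t1=4&255=4
$t4=8+4=12
$t3=4-1=3
cmp $t3, 3  (cmp 3,3)
bgt body: not taken
sw $t1, (0) → M[0]=4
halt.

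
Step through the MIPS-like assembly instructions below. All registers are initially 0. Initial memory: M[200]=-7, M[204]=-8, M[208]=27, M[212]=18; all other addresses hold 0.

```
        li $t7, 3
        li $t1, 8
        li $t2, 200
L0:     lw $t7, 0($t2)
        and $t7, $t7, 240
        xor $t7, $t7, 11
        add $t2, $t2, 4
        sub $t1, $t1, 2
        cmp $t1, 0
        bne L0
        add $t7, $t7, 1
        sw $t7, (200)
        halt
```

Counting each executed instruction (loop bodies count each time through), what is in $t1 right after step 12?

after li $t7, 3: $t7=3
after li $t1, 8: $t1=8
after li $t2, 200: $t2=200
after lw $t7, 0($t2): $t7=M[200]=-7
after and $t7, $t7, 240: $t7=(-7)&240=240
after xor $t7, $t7, 11: $t7=240^11=251
after add $t2, $t2, 4: $t2=200+4=204
after sub $t1, $t1, 2: $t1=8-2=6
cmp $t1, 0  (cmp 6,0)
bne L0: taken
after lw $t7, 0($t2): $t7=M[204]=-8
after and $t7, $t7, 240: $t7=(-8)&240=240
After step 12: $t1 = 6.

6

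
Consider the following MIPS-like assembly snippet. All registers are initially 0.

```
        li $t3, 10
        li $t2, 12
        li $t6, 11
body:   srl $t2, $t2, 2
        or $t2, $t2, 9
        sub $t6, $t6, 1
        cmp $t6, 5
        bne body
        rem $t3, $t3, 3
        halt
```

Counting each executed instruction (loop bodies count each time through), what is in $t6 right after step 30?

6

after li $t3, 10: $t3=10
after li $t2, 12: $t2=12
after li $t6, 11: $t6=11
after srl $t2, $t2, 2: $t2=12>>2=3
after or $t2, $t2, 9: $t2=3|9=11
after sub $t6, $t6, 1: $t6=11-1=10
cmp $t6, 5  (cmp 10,5)
bne body: taken
after srl $t2, $t2, 2: $t2=11>>2=2
after or $t2, $t2, 9: $t2=2|9=11
after sub $t6, $t6, 1: $t6=10-1=9
cmp $t6, 5  (cmp 9,5)
bne body: taken
after srl $t2, $t2, 2: $t2=11>>2=2
after or $t2, $t2, 9: $t2=2|9=11
after sub $t6, $t6, 1: $t6=9-1=8
cmp $t6, 5  (cmp 8,5)
bne body: taken
after srl $t2, $t2, 2: $t2=11>>2=2
after or $t2, $t2, 9: $t2=2|9=11
after sub $t6, $t6, 1: $t6=8-1=7
cmp $t6, 5  (cmp 7,5)
bne body: taken
after srl $t2, $t2, 2: $t2=11>>2=2
after or $t2, $t2, 9: $t2=2|9=11
after sub $t6, $t6, 1: $t6=7-1=6
cmp $t6, 5  (cmp 6,5)
bne body: taken
after srl $t2, $t2, 2: $t2=11>>2=2
after or $t2, $t2, 9: $t2=2|9=11
After step 30: $t6 = 6.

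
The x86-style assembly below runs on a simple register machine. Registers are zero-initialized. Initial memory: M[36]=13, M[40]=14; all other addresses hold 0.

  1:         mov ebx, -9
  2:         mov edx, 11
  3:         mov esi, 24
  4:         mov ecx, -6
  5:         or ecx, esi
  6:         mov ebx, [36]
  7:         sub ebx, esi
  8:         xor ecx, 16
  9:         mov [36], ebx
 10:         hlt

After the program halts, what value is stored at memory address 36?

-11

mov ebx, -9 → ebx=-9
mov edx, 11 → edx=11
mov esi, 24 → esi=24
mov ecx, -6 → ecx=-6
or ecx, esi → ecx=(-6)|24=-6
mov ebx, [36] → ebx=M[36]=13
sub ebx, esi → ebx=13-24=-11
xor ecx, 16 → ecx=(-6)^16=-22
mov [36], ebx → M[36]=-11
halt.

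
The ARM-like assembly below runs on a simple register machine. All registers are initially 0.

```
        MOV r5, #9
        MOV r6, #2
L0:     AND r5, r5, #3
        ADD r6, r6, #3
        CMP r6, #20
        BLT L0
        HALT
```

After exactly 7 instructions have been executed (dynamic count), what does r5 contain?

1

after MOV r5, #9: r5=9
after MOV r6, #2: r6=2
after AND r5, r5, #3: r5=9&3=1
after ADD r6, r6, #3: r6=2+3=5
CMP r6, #20  (cmp 5,20)
BLT L0: taken
after AND r5, r5, #3: r5=1&3=1
After step 7: r5 = 1.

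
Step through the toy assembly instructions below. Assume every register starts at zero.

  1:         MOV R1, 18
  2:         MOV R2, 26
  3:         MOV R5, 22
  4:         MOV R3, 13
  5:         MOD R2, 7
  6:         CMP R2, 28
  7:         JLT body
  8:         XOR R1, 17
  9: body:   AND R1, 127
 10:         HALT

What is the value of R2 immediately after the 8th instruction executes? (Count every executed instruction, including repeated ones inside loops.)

5

R1=18
R2=26
R5=22
R3=13
R2=26%7=5
CMP R2, 28  (cmp 5,28)
JLT body: taken
R1=18&127=18
After step 8: R2 = 5.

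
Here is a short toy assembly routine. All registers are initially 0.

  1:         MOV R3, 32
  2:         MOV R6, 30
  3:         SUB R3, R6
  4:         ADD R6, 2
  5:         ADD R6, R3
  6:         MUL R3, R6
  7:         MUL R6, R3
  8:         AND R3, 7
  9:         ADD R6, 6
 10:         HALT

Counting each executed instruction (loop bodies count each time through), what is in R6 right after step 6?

34

MOV R3, 32 → R3=32
MOV R6, 30 → R6=30
SUB R3, R6 → R3=32-30=2
ADD R6, 2 → R6=30+2=32
ADD R6, R3 → R6=32+2=34
MUL R3, R6 → R3=2*34=68
After step 6: R6 = 34.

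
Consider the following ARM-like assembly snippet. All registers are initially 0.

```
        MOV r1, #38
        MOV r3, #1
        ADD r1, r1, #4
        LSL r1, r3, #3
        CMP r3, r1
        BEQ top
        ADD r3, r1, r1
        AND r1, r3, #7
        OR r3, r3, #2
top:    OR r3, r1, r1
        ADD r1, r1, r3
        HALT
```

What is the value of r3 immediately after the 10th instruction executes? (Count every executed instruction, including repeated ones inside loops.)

r1=38
r3=1
r1=38+4=42
r1=1<<3=8
CMP r3, r1  (cmp 1,8)
BEQ top: not taken
r3=8+8=16
r1=16&7=0
r3=16|2=18
r3=0|0=0
After step 10: r3 = 0.

0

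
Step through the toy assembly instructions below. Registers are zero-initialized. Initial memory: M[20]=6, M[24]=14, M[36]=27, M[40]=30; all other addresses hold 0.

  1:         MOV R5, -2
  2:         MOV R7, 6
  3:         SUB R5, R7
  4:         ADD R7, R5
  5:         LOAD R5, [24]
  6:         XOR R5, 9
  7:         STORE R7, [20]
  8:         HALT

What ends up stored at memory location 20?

-2

after MOV R5, -2: R5=-2
after MOV R7, 6: R7=6
after SUB R5, R7: R5=(-2)-6=-8
after ADD R7, R5: R7=6+(-8)=-2
after LOAD R5, [24]: R5=M[24]=14
after XOR R5, 9: R5=14^9=7
STORE R7, [20] → M[20]=-2
halt.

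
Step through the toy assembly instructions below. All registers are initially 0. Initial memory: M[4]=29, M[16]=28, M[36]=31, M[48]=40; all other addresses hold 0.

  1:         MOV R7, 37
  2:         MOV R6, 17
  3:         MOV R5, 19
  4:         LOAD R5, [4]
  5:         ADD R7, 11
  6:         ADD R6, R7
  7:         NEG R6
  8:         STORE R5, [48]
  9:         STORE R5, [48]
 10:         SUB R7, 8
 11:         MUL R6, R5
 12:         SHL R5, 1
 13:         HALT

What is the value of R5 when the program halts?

after MOV R7, 37: R7=37
after MOV R6, 17: R6=17
after MOV R5, 19: R5=19
after LOAD R5, [4]: R5=M[4]=29
after ADD R7, 11: R7=37+11=48
after ADD R6, R7: R6=17+48=65
after NEG R6: R6=-(65)=-65
STORE R5, [48] → M[48]=29
STORE R5, [48] → M[48]=29
after SUB R7, 8: R7=48-8=40
after MUL R6, R5: R6=(-65)*29=-1885
after SHL R5, 1: R5=29<<1=58
halt.

58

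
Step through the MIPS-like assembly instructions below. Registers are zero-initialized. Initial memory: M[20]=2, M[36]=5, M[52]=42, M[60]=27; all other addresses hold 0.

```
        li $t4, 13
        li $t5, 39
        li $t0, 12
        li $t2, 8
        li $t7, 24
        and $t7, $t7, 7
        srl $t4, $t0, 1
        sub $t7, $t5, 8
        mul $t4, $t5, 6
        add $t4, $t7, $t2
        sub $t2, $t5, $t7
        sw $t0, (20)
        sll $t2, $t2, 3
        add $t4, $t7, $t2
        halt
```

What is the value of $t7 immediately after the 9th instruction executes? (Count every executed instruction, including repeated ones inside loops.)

after li $t4, 13: $t4=13
after li $t5, 39: $t5=39
after li $t0, 12: $t0=12
after li $t2, 8: $t2=8
after li $t7, 24: $t7=24
after and $t7, $t7, 7: $t7=24&7=0
after srl $t4, $t0, 1: $t4=12>>1=6
after sub $t7, $t5, 8: $t7=39-8=31
after mul $t4, $t5, 6: $t4=39*6=234
After step 9: $t7 = 31.

31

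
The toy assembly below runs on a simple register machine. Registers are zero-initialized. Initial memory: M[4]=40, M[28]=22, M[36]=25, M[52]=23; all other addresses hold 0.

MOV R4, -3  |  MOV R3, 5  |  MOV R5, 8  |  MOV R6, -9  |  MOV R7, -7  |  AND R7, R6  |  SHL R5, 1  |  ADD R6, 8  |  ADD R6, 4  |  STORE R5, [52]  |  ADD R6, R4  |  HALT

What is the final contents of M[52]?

after MOV R4, -3: R4=-3
after MOV R3, 5: R3=5
after MOV R5, 8: R5=8
after MOV R6, -9: R6=-9
after MOV R7, -7: R7=-7
after AND R7, R6: R7=(-7)&(-9)=-15
after SHL R5, 1: R5=8<<1=16
after ADD R6, 8: R6=(-9)+8=-1
after ADD R6, 4: R6=(-1)+4=3
STORE R5, [52] → M[52]=16
after ADD R6, R4: R6=3+(-3)=0
halt.

16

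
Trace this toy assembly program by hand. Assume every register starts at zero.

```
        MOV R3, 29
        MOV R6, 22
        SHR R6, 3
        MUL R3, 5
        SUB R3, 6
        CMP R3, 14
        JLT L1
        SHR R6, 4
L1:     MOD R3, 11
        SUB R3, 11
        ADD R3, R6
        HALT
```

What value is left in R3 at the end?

after MOV R3, 29: R3=29
after MOV R6, 22: R6=22
after SHR R6, 3: R6=22>>3=2
after MUL R3, 5: R3=29*5=145
after SUB R3, 6: R3=145-6=139
CMP R3, 14  (cmp 139,14)
JLT L1: not taken
after SHR R6, 4: R6=2>>4=0
after MOD R3, 11: R3=139%11=7
after SUB R3, 11: R3=7-11=-4
after ADD R3, R6: R3=(-4)+0=-4
halt.

-4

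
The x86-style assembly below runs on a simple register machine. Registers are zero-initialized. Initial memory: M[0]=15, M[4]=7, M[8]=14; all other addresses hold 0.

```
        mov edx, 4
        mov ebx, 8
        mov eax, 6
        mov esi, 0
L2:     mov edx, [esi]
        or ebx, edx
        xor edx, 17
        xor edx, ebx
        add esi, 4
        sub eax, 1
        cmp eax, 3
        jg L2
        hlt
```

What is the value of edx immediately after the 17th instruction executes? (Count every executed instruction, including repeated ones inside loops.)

25

mov edx, 4 → edx=4
mov ebx, 8 → ebx=8
mov eax, 6 → eax=6
mov esi, 0 → esi=0
mov edx, [esi] → edx=M[0]=15
or ebx, edx → ebx=8|15=15
xor edx, 17 → edx=15^17=30
xor edx, ebx → edx=30^15=17
add esi, 4 → esi=0+4=4
sub eax, 1 → eax=6-1=5
cmp eax, 3  (cmp 5,3)
jg L2: taken
mov edx, [esi] → edx=M[4]=7
or ebx, edx → ebx=15|7=15
xor edx, 17 → edx=7^17=22
xor edx, ebx → edx=22^15=25
add esi, 4 → esi=4+4=8
After step 17: edx = 25.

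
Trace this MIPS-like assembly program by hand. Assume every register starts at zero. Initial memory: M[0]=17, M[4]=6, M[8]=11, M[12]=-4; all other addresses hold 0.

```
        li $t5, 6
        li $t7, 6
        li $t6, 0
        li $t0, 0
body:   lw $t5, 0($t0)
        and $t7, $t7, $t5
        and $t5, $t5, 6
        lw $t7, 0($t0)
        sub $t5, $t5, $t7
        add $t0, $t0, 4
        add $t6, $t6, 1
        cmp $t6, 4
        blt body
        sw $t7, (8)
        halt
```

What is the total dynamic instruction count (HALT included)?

42

li $t5, 6 → $t5=6
li $t7, 6 → $t7=6
li $t6, 0 → $t6=0
li $t0, 0 → $t0=0
lw $t5, 0($t0) → $t5=M[0]=17
and $t7, $t7, $t5 → $t7=6&17=0
and $t5, $t5, 6 → $t5=17&6=0
lw $t7, 0($t0) → $t7=M[0]=17
sub $t5, $t5, $t7 → $t5=0-17=-17
add $t0, $t0, 4 → $t0=0+4=4
add $t6, $t6, 1 → $t6=0+1=1
cmp $t6, 4  (cmp 1,4)
blt body: taken
lw $t5, 0($t0) → $t5=M[4]=6
and $t7, $t7, $t5 → $t7=17&6=0
and $t5, $t5, 6 → $t5=6&6=6
lw $t7, 0($t0) → $t7=M[4]=6
sub $t5, $t5, $t7 → $t5=6-6=0
add $t0, $t0, 4 → $t0=4+4=8
add $t6, $t6, 1 → $t6=1+1=2
cmp $t6, 4  (cmp 2,4)
blt body: taken
lw $t5, 0($t0) → $t5=M[8]=11
and $t7, $t7, $t5 → $t7=6&11=2
and $t5, $t5, 6 → $t5=11&6=2
lw $t7, 0($t0) → $t7=M[8]=11
sub $t5, $t5, $t7 → $t5=2-11=-9
add $t0, $t0, 4 → $t0=8+4=12
add $t6, $t6, 1 → $t6=2+1=3
cmp $t6, 4  (cmp 3,4)
blt body: taken
lw $t5, 0($t0) → $t5=M[12]=-4
and $t7, $t7, $t5 → $t7=11&(-4)=8
and $t5, $t5, 6 → $t5=(-4)&6=4
lw $t7, 0($t0) → $t7=M[12]=-4
sub $t5, $t5, $t7 → $t5=4-(-4)=8
add $t0, $t0, 4 → $t0=12+4=16
add $t6, $t6, 1 → $t6=3+1=4
cmp $t6, 4  (cmp 4,4)
blt body: not taken
sw $t7, (8) → M[8]=-4
halt.
Total executed instructions: 42.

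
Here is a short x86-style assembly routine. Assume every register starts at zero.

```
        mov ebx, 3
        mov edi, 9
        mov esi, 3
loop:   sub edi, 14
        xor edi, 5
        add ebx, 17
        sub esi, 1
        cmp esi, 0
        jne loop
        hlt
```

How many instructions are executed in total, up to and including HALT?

22

mov ebx, 3 → ebx=3
mov edi, 9 → edi=9
mov esi, 3 → esi=3
sub edi, 14 → edi=9-14=-5
xor edi, 5 → edi=(-5)^5=-2
add ebx, 17 → ebx=3+17=20
sub esi, 1 → esi=3-1=2
cmp esi, 0  (cmp 2,0)
jne loop: taken
sub edi, 14 → edi=(-2)-14=-16
xor edi, 5 → edi=(-16)^5=-11
add ebx, 17 → ebx=20+17=37
sub esi, 1 → esi=2-1=1
cmp esi, 0  (cmp 1,0)
jne loop: taken
sub edi, 14 → edi=(-11)-14=-25
xor edi, 5 → edi=(-25)^5=-30
add ebx, 17 → ebx=37+17=54
sub esi, 1 → esi=1-1=0
cmp esi, 0  (cmp 0,0)
jne loop: not taken
halt.
Total executed instructions: 22.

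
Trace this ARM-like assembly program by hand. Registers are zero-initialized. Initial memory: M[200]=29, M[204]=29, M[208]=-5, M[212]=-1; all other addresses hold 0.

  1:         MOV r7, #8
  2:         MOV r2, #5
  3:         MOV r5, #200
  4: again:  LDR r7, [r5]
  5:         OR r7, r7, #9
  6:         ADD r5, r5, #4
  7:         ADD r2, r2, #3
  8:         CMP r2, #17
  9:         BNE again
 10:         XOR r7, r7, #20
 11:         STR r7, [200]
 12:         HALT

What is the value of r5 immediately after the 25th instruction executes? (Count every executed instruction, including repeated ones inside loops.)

MOV r7, #8 → r7=8
MOV r2, #5 → r2=5
MOV r5, #200 → r5=200
LDR r7, [r5] → r7=M[200]=29
OR r7, r7, #9 → r7=29|9=29
ADD r5, r5, #4 → r5=200+4=204
ADD r2, r2, #3 → r2=5+3=8
CMP r2, #17  (cmp 8,17)
BNE again: taken
LDR r7, [r5] → r7=M[204]=29
OR r7, r7, #9 → r7=29|9=29
ADD r5, r5, #4 → r5=204+4=208
ADD r2, r2, #3 → r2=8+3=11
CMP r2, #17  (cmp 11,17)
BNE again: taken
LDR r7, [r5] → r7=M[208]=-5
OR r7, r7, #9 → r7=(-5)|9=-5
ADD r5, r5, #4 → r5=208+4=212
ADD r2, r2, #3 → r2=11+3=14
CMP r2, #17  (cmp 14,17)
BNE again: taken
LDR r7, [r5] → r7=M[212]=-1
OR r7, r7, #9 → r7=(-1)|9=-1
ADD r5, r5, #4 → r5=212+4=216
ADD r2, r2, #3 → r2=14+3=17
After step 25: r5 = 216.

216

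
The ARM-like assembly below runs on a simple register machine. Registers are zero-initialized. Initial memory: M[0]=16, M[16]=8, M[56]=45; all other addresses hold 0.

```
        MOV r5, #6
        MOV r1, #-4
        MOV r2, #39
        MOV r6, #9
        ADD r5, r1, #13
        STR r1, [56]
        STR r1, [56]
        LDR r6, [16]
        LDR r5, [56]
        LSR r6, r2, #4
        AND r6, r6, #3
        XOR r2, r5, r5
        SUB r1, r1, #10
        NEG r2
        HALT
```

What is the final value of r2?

0

MOV r5, #6 → r5=6
MOV r1, #-4 → r1=-4
MOV r2, #39 → r2=39
MOV r6, #9 → r6=9
ADD r5, r1, #13 → r5=(-4)+13=9
STR r1, [56] → M[56]=-4
STR r1, [56] → M[56]=-4
LDR r6, [16] → r6=M[16]=8
LDR r5, [56] → r5=M[56]=-4
LSR r6, r2, #4 → r6=39>>4=2
AND r6, r6, #3 → r6=2&3=2
XOR r2, r5, r5 → r2=(-4)^(-4)=0
SUB r1, r1, #10 → r1=(-4)-10=-14
NEG r2 → r2=-(0)=0
halt.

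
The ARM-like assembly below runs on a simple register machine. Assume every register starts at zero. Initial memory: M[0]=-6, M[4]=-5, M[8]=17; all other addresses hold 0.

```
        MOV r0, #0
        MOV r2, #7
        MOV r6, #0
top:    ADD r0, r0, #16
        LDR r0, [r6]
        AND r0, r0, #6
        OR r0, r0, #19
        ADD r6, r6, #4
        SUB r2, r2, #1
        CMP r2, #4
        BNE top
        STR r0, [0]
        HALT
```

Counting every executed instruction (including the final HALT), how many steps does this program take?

29

after MOV r0, #0: r0=0
after MOV r2, #7: r2=7
after MOV r6, #0: r6=0
after ADD r0, r0, #16: r0=0+16=16
after LDR r0, [r6]: r0=M[0]=-6
after AND r0, r0, #6: r0=(-6)&6=2
after OR r0, r0, #19: r0=2|19=19
after ADD r6, r6, #4: r6=0+4=4
after SUB r2, r2, #1: r2=7-1=6
CMP r2, #4  (cmp 6,4)
BNE top: taken
after ADD r0, r0, #16: r0=19+16=35
after LDR r0, [r6]: r0=M[4]=-5
after AND r0, r0, #6: r0=(-5)&6=2
after OR r0, r0, #19: r0=2|19=19
after ADD r6, r6, #4: r6=4+4=8
after SUB r2, r2, #1: r2=6-1=5
CMP r2, #4  (cmp 5,4)
BNE top: taken
after ADD r0, r0, #16: r0=19+16=35
after LDR r0, [r6]: r0=M[8]=17
after AND r0, r0, #6: r0=17&6=0
after OR r0, r0, #19: r0=0|19=19
after ADD r6, r6, #4: r6=8+4=12
after SUB r2, r2, #1: r2=5-1=4
CMP r2, #4  (cmp 4,4)
BNE top: not taken
STR r0, [0] → M[0]=19
halt.
Total executed instructions: 29.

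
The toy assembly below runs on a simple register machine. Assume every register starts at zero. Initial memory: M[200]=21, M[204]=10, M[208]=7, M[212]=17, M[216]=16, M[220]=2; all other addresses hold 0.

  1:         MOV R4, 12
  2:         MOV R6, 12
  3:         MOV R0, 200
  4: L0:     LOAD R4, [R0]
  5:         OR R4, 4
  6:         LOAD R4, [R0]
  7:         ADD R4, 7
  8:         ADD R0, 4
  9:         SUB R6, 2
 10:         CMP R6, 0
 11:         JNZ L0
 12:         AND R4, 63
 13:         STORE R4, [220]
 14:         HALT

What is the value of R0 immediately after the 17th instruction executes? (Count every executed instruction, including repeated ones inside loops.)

208

MOV R4, 12 → R4=12
MOV R6, 12 → R6=12
MOV R0, 200 → R0=200
LOAD R4, [R0] → R4=M[200]=21
OR R4, 4 → R4=21|4=21
LOAD R4, [R0] → R4=M[200]=21
ADD R4, 7 → R4=21+7=28
ADD R0, 4 → R0=200+4=204
SUB R6, 2 → R6=12-2=10
CMP R6, 0  (cmp 10,0)
JNZ L0: taken
LOAD R4, [R0] → R4=M[204]=10
OR R4, 4 → R4=10|4=14
LOAD R4, [R0] → R4=M[204]=10
ADD R4, 7 → R4=10+7=17
ADD R0, 4 → R0=204+4=208
SUB R6, 2 → R6=10-2=8
After step 17: R0 = 208.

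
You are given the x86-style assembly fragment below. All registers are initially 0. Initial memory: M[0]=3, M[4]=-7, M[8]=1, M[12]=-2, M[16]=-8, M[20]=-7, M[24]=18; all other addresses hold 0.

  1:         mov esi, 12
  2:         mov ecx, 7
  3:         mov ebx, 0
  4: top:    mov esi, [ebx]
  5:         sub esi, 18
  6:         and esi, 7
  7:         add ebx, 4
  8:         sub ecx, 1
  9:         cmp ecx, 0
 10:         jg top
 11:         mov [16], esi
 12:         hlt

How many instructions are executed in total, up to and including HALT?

54

mov esi, 12 → esi=12
mov ecx, 7 → ecx=7
mov ebx, 0 → ebx=0
mov esi, [ebx] → esi=M[0]=3
sub esi, 18 → esi=3-18=-15
and esi, 7 → esi=(-15)&7=1
add ebx, 4 → ebx=0+4=4
sub ecx, 1 → ecx=7-1=6
cmp ecx, 0  (cmp 6,0)
jg top: taken
mov esi, [ebx] → esi=M[4]=-7
sub esi, 18 → esi=(-7)-18=-25
and esi, 7 → esi=(-25)&7=7
add ebx, 4 → ebx=4+4=8
sub ecx, 1 → ecx=6-1=5
cmp ecx, 0  (cmp 5,0)
jg top: taken
mov esi, [ebx] → esi=M[8]=1
sub esi, 18 → esi=1-18=-17
and esi, 7 → esi=(-17)&7=7
add ebx, 4 → ebx=8+4=12
sub ecx, 1 → ecx=5-1=4
cmp ecx, 0  (cmp 4,0)
jg top: taken
mov esi, [ebx] → esi=M[12]=-2
sub esi, 18 → esi=(-2)-18=-20
and esi, 7 → esi=(-20)&7=4
add ebx, 4 → ebx=12+4=16
sub ecx, 1 → ecx=4-1=3
cmp ecx, 0  (cmp 3,0)
jg top: taken
mov esi, [ebx] → esi=M[16]=-8
sub esi, 18 → esi=(-8)-18=-26
and esi, 7 → esi=(-26)&7=6
add ebx, 4 → ebx=16+4=20
sub ecx, 1 → ecx=3-1=2
cmp ecx, 0  (cmp 2,0)
jg top: taken
mov esi, [ebx] → esi=M[20]=-7
sub esi, 18 → esi=(-7)-18=-25
and esi, 7 → esi=(-25)&7=7
add ebx, 4 → ebx=20+4=24
sub ecx, 1 → ecx=2-1=1
cmp ecx, 0  (cmp 1,0)
jg top: taken
mov esi, [ebx] → esi=M[24]=18
sub esi, 18 → esi=18-18=0
and esi, 7 → esi=0&7=0
add ebx, 4 → ebx=24+4=28
sub ecx, 1 → ecx=1-1=0
cmp ecx, 0  (cmp 0,0)
jg top: not taken
mov [16], esi → M[16]=0
halt.
Total executed instructions: 54.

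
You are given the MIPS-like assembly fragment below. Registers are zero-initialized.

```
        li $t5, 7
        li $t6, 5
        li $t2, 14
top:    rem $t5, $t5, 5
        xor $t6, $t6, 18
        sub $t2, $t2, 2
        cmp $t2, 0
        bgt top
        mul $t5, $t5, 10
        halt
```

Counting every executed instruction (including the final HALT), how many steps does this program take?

li $t5, 7 → $t5=7
li $t6, 5 → $t6=5
li $t2, 14 → $t2=14
rem $t5, $t5, 5 → $t5=7%5=2
xor $t6, $t6, 18 → $t6=5^18=23
sub $t2, $t2, 2 → $t2=14-2=12
cmp $t2, 0  (cmp 12,0)
bgt top: taken
rem $t5, $t5, 5 → $t5=2%5=2
xor $t6, $t6, 18 → $t6=23^18=5
sub $t2, $t2, 2 → $t2=12-2=10
cmp $t2, 0  (cmp 10,0)
bgt top: taken
rem $t5, $t5, 5 → $t5=2%5=2
xor $t6, $t6, 18 → $t6=5^18=23
sub $t2, $t2, 2 → $t2=10-2=8
cmp $t2, 0  (cmp 8,0)
bgt top: taken
rem $t5, $t5, 5 → $t5=2%5=2
xor $t6, $t6, 18 → $t6=23^18=5
sub $t2, $t2, 2 → $t2=8-2=6
cmp $t2, 0  (cmp 6,0)
bgt top: taken
rem $t5, $t5, 5 → $t5=2%5=2
xor $t6, $t6, 18 → $t6=5^18=23
sub $t2, $t2, 2 → $t2=6-2=4
cmp $t2, 0  (cmp 4,0)
bgt top: taken
rem $t5, $t5, 5 → $t5=2%5=2
xor $t6, $t6, 18 → $t6=23^18=5
sub $t2, $t2, 2 → $t2=4-2=2
cmp $t2, 0  (cmp 2,0)
bgt top: taken
rem $t5, $t5, 5 → $t5=2%5=2
xor $t6, $t6, 18 → $t6=5^18=23
sub $t2, $t2, 2 → $t2=2-2=0
cmp $t2, 0  (cmp 0,0)
bgt top: not taken
mul $t5, $t5, 10 → $t5=2*10=20
halt.
Total executed instructions: 40.

40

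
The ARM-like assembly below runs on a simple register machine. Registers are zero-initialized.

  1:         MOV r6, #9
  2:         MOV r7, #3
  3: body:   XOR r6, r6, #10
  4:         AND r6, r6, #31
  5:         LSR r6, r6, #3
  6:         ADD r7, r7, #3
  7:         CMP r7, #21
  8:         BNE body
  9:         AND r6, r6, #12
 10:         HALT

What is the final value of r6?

0

r6=9
r7=3
r6=9^10=3
r6=3&31=3
r6=3>>3=0
r7=3+3=6
CMP r7, #21  (cmp 6,21)
BNE body: taken
r6=0^10=10
r6=10&31=10
r6=10>>3=1
r7=6+3=9
CMP r7, #21  (cmp 9,21)
BNE body: taken
r6=1^10=11
r6=11&31=11
r6=11>>3=1
r7=9+3=12
CMP r7, #21  (cmp 12,21)
BNE body: taken
r6=1^10=11
r6=11&31=11
r6=11>>3=1
r7=12+3=15
CMP r7, #21  (cmp 15,21)
BNE body: taken
r6=1^10=11
r6=11&31=11
r6=11>>3=1
r7=15+3=18
CMP r7, #21  (cmp 18,21)
BNE body: taken
r6=1^10=11
r6=11&31=11
r6=11>>3=1
r7=18+3=21
CMP r7, #21  (cmp 21,21)
BNE body: not taken
r6=1&12=0
halt.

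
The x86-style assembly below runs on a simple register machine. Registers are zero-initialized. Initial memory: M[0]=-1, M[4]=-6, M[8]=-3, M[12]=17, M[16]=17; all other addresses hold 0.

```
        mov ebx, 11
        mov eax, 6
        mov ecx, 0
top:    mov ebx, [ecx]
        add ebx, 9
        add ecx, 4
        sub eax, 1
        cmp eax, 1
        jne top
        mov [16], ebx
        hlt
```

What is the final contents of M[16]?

mov ebx, 11 → ebx=11
mov eax, 6 → eax=6
mov ecx, 0 → ecx=0
mov ebx, [ecx] → ebx=M[0]=-1
add ebx, 9 → ebx=(-1)+9=8
add ecx, 4 → ecx=0+4=4
sub eax, 1 → eax=6-1=5
cmp eax, 1  (cmp 5,1)
jne top: taken
mov ebx, [ecx] → ebx=M[4]=-6
add ebx, 9 → ebx=(-6)+9=3
add ecx, 4 → ecx=4+4=8
sub eax, 1 → eax=5-1=4
cmp eax, 1  (cmp 4,1)
jne top: taken
mov ebx, [ecx] → ebx=M[8]=-3
add ebx, 9 → ebx=(-3)+9=6
add ecx, 4 → ecx=8+4=12
sub eax, 1 → eax=4-1=3
cmp eax, 1  (cmp 3,1)
jne top: taken
mov ebx, [ecx] → ebx=M[12]=17
add ebx, 9 → ebx=17+9=26
add ecx, 4 → ecx=12+4=16
sub eax, 1 → eax=3-1=2
cmp eax, 1  (cmp 2,1)
jne top: taken
mov ebx, [ecx] → ebx=M[16]=17
add ebx, 9 → ebx=17+9=26
add ecx, 4 → ecx=16+4=20
sub eax, 1 → eax=2-1=1
cmp eax, 1  (cmp 1,1)
jne top: not taken
mov [16], ebx → M[16]=26
halt.

26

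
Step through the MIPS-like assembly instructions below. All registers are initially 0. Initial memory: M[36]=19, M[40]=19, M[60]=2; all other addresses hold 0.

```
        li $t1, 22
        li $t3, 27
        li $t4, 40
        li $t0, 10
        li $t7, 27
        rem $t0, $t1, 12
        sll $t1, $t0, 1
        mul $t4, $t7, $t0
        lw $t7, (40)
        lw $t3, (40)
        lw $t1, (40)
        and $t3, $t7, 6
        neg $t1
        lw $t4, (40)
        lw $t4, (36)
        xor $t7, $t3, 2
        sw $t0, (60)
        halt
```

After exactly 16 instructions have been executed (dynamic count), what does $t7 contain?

li $t1, 22 → $t1=22
li $t3, 27 → $t3=27
li $t4, 40 → $t4=40
li $t0, 10 → $t0=10
li $t7, 27 → $t7=27
rem $t0, $t1, 12 → $t0=22%12=10
sll $t1, $t0, 1 → $t1=10<<1=20
mul $t4, $t7, $t0 → $t4=27*10=270
lw $t7, (40) → $t7=M[40]=19
lw $t3, (40) → $t3=M[40]=19
lw $t1, (40) → $t1=M[40]=19
and $t3, $t7, 6 → $t3=19&6=2
neg $t1 → $t1=-(19)=-19
lw $t4, (40) → $t4=M[40]=19
lw $t4, (36) → $t4=M[36]=19
xor $t7, $t3, 2 → $t7=2^2=0
After step 16: $t7 = 0.

0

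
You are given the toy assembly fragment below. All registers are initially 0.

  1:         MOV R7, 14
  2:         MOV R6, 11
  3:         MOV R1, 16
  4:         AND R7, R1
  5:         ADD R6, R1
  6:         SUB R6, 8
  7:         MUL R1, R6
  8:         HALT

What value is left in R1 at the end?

304

after MOV R7, 14: R7=14
after MOV R6, 11: R6=11
after MOV R1, 16: R1=16
after AND R7, R1: R7=14&16=0
after ADD R6, R1: R6=11+16=27
after SUB R6, 8: R6=27-8=19
after MUL R1, R6: R1=16*19=304
halt.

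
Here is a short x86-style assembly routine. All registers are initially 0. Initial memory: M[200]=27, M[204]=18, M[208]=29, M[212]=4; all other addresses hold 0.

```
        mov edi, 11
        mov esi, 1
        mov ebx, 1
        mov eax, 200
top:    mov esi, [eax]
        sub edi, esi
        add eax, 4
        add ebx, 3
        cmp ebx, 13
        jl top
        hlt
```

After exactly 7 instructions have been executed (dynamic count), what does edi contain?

-16

edi=11
esi=1
ebx=1
eax=200
esi=M[200]=27
edi=11-27=-16
eax=200+4=204
After step 7: edi = -16.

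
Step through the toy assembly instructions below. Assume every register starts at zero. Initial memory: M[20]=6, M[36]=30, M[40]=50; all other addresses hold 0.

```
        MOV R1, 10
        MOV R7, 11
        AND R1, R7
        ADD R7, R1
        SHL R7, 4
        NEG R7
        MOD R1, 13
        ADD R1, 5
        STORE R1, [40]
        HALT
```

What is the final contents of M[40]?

after MOV R1, 10: R1=10
after MOV R7, 11: R7=11
after AND R1, R7: R1=10&11=10
after ADD R7, R1: R7=11+10=21
after SHL R7, 4: R7=21<<4=336
after NEG R7: R7=-(336)=-336
after MOD R1, 13: R1=10%13=10
after ADD R1, 5: R1=10+5=15
STORE R1, [40] → M[40]=15
halt.

15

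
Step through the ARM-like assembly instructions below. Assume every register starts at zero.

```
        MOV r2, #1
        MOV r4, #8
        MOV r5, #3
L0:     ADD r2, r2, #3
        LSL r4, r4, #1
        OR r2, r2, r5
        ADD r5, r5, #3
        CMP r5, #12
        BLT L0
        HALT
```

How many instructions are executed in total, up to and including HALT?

22

after MOV r2, #1: r2=1
after MOV r4, #8: r4=8
after MOV r5, #3: r5=3
after ADD r2, r2, #3: r2=1+3=4
after LSL r4, r4, #1: r4=8<<1=16
after OR r2, r2, r5: r2=4|3=7
after ADD r5, r5, #3: r5=3+3=6
CMP r5, #12  (cmp 6,12)
BLT L0: taken
after ADD r2, r2, #3: r2=7+3=10
after LSL r4, r4, #1: r4=16<<1=32
after OR r2, r2, r5: r2=10|6=14
after ADD r5, r5, #3: r5=6+3=9
CMP r5, #12  (cmp 9,12)
BLT L0: taken
after ADD r2, r2, #3: r2=14+3=17
after LSL r4, r4, #1: r4=32<<1=64
after OR r2, r2, r5: r2=17|9=25
after ADD r5, r5, #3: r5=9+3=12
CMP r5, #12  (cmp 12,12)
BLT L0: not taken
halt.
Total executed instructions: 22.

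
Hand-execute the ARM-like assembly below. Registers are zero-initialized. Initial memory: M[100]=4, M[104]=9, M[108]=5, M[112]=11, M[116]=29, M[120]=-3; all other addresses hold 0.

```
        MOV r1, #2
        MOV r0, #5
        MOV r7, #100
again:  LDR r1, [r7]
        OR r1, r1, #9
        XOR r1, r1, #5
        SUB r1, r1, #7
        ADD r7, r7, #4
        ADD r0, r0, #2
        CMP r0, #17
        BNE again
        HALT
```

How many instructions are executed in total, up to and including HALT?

52

MOV r1, #2 → r1=2
MOV r0, #5 → r0=5
MOV r7, #100 → r7=100
LDR r1, [r7] → r1=M[100]=4
OR r1, r1, #9 → r1=4|9=13
XOR r1, r1, #5 → r1=13^5=8
SUB r1, r1, #7 → r1=8-7=1
ADD r7, r7, #4 → r7=100+4=104
ADD r0, r0, #2 → r0=5+2=7
CMP r0, #17  (cmp 7,17)
BNE again: taken
LDR r1, [r7] → r1=M[104]=9
OR r1, r1, #9 → r1=9|9=9
XOR r1, r1, #5 → r1=9^5=12
SUB r1, r1, #7 → r1=12-7=5
ADD r7, r7, #4 → r7=104+4=108
ADD r0, r0, #2 → r0=7+2=9
CMP r0, #17  (cmp 9,17)
BNE again: taken
LDR r1, [r7] → r1=M[108]=5
OR r1, r1, #9 → r1=5|9=13
XOR r1, r1, #5 → r1=13^5=8
SUB r1, r1, #7 → r1=8-7=1
ADD r7, r7, #4 → r7=108+4=112
ADD r0, r0, #2 → r0=9+2=11
CMP r0, #17  (cmp 11,17)
BNE again: taken
LDR r1, [r7] → r1=M[112]=11
OR r1, r1, #9 → r1=11|9=11
XOR r1, r1, #5 → r1=11^5=14
SUB r1, r1, #7 → r1=14-7=7
ADD r7, r7, #4 → r7=112+4=116
ADD r0, r0, #2 → r0=11+2=13
CMP r0, #17  (cmp 13,17)
BNE again: taken
LDR r1, [r7] → r1=M[116]=29
OR r1, r1, #9 → r1=29|9=29
XOR r1, r1, #5 → r1=29^5=24
SUB r1, r1, #7 → r1=24-7=17
ADD r7, r7, #4 → r7=116+4=120
ADD r0, r0, #2 → r0=13+2=15
CMP r0, #17  (cmp 15,17)
BNE again: taken
LDR r1, [r7] → r1=M[120]=-3
OR r1, r1, #9 → r1=(-3)|9=-3
XOR r1, r1, #5 → r1=(-3)^5=-8
SUB r1, r1, #7 → r1=(-8)-7=-15
ADD r7, r7, #4 → r7=120+4=124
ADD r0, r0, #2 → r0=15+2=17
CMP r0, #17  (cmp 17,17)
BNE again: not taken
halt.
Total executed instructions: 52.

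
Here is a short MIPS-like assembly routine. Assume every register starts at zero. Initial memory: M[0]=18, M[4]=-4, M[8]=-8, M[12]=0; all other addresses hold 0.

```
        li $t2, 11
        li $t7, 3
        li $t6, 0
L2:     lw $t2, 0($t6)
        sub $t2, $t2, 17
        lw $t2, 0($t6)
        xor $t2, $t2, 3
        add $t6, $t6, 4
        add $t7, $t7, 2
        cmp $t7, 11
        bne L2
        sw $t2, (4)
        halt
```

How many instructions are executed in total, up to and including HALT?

37

li $t2, 11 → $t2=11
li $t7, 3 → $t7=3
li $t6, 0 → $t6=0
lw $t2, 0($t6) → $t2=M[0]=18
sub $t2, $t2, 17 → $t2=18-17=1
lw $t2, 0($t6) → $t2=M[0]=18
xor $t2, $t2, 3 → $t2=18^3=17
add $t6, $t6, 4 → $t6=0+4=4
add $t7, $t7, 2 → $t7=3+2=5
cmp $t7, 11  (cmp 5,11)
bne L2: taken
lw $t2, 0($t6) → $t2=M[4]=-4
sub $t2, $t2, 17 → $t2=(-4)-17=-21
lw $t2, 0($t6) → $t2=M[4]=-4
xor $t2, $t2, 3 → $t2=(-4)^3=-1
add $t6, $t6, 4 → $t6=4+4=8
add $t7, $t7, 2 → $t7=5+2=7
cmp $t7, 11  (cmp 7,11)
bne L2: taken
lw $t2, 0($t6) → $t2=M[8]=-8
sub $t2, $t2, 17 → $t2=(-8)-17=-25
lw $t2, 0($t6) → $t2=M[8]=-8
xor $t2, $t2, 3 → $t2=(-8)^3=-5
add $t6, $t6, 4 → $t6=8+4=12
add $t7, $t7, 2 → $t7=7+2=9
cmp $t7, 11  (cmp 9,11)
bne L2: taken
lw $t2, 0($t6) → $t2=M[12]=0
sub $t2, $t2, 17 → $t2=0-17=-17
lw $t2, 0($t6) → $t2=M[12]=0
xor $t2, $t2, 3 → $t2=0^3=3
add $t6, $t6, 4 → $t6=12+4=16
add $t7, $t7, 2 → $t7=9+2=11
cmp $t7, 11  (cmp 11,11)
bne L2: not taken
sw $t2, (4) → M[4]=3
halt.
Total executed instructions: 37.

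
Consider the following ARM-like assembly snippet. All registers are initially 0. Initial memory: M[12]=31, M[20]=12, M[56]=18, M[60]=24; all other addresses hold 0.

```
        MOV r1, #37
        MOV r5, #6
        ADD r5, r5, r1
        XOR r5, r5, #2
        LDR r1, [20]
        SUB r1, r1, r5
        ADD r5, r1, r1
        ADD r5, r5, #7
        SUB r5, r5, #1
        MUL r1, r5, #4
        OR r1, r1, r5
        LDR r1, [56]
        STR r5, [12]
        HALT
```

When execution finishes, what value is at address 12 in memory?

-52

r1=37
r5=6
r5=6+37=43
r5=43^2=41
r1=M[20]=12
r1=12-41=-29
r5=(-29)+(-29)=-58
r5=(-58)+7=-51
r5=(-51)-1=-52
r1=(-52)*4=-208
r1=(-208)|(-52)=-4
r1=M[56]=18
STR r5, [12] → M[12]=-52
halt.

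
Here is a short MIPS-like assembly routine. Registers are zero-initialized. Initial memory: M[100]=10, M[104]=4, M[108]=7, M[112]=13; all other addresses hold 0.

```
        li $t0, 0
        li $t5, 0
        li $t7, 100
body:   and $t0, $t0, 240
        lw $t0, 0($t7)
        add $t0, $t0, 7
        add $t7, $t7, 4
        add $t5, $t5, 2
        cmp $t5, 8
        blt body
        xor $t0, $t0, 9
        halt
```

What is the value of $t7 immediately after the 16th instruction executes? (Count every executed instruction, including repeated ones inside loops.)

after li $t0, 0: $t0=0
after li $t5, 0: $t5=0
after li $t7, 100: $t7=100
after and $t0, $t0, 240: $t0=0&240=0
after lw $t0, 0($t7): $t0=M[100]=10
after add $t0, $t0, 7: $t0=10+7=17
after add $t7, $t7, 4: $t7=100+4=104
after add $t5, $t5, 2: $t5=0+2=2
cmp $t5, 8  (cmp 2,8)
blt body: taken
after and $t0, $t0, 240: $t0=17&240=16
after lw $t0, 0($t7): $t0=M[104]=4
after add $t0, $t0, 7: $t0=4+7=11
after add $t7, $t7, 4: $t7=104+4=108
after add $t5, $t5, 2: $t5=2+2=4
cmp $t5, 8  (cmp 4,8)
After step 16: $t7 = 108.

108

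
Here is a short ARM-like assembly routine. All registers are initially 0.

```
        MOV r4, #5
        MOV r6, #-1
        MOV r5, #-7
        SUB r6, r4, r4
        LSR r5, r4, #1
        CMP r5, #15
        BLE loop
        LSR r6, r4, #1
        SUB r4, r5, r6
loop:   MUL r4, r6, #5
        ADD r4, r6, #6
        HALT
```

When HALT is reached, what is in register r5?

MOV r4, #5 → r4=5
MOV r6, #-1 → r6=-1
MOV r5, #-7 → r5=-7
SUB r6, r4, r4 → r6=5-5=0
LSR r5, r4, #1 → r5=5>>1=2
CMP r5, #15  (cmp 2,15)
BLE loop: taken
MUL r4, r6, #5 → r4=0*5=0
ADD r4, r6, #6 → r4=0+6=6
halt.

2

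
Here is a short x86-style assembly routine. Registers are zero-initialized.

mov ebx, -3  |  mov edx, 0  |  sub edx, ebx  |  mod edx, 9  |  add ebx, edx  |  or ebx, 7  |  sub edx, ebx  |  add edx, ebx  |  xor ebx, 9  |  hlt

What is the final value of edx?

3

ebx=-3
edx=0
edx=0-(-3)=3
edx=3%9=3
ebx=(-3)+3=0
ebx=0|7=7
edx=3-7=-4
edx=(-4)+7=3
ebx=7^9=14
halt.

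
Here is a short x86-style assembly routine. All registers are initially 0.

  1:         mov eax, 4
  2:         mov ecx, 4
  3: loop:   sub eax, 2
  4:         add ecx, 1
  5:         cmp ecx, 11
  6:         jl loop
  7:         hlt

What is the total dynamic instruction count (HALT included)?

after mov eax, 4: eax=4
after mov ecx, 4: ecx=4
after sub eax, 2: eax=4-2=2
after add ecx, 1: ecx=4+1=5
cmp ecx, 11  (cmp 5,11)
jl loop: taken
after sub eax, 2: eax=2-2=0
after add ecx, 1: ecx=5+1=6
cmp ecx, 11  (cmp 6,11)
jl loop: taken
after sub eax, 2: eax=0-2=-2
after add ecx, 1: ecx=6+1=7
cmp ecx, 11  (cmp 7,11)
jl loop: taken
after sub eax, 2: eax=(-2)-2=-4
after add ecx, 1: ecx=7+1=8
cmp ecx, 11  (cmp 8,11)
jl loop: taken
after sub eax, 2: eax=(-4)-2=-6
after add ecx, 1: ecx=8+1=9
cmp ecx, 11  (cmp 9,11)
jl loop: taken
after sub eax, 2: eax=(-6)-2=-8
after add ecx, 1: ecx=9+1=10
cmp ecx, 11  (cmp 10,11)
jl loop: taken
after sub eax, 2: eax=(-8)-2=-10
after add ecx, 1: ecx=10+1=11
cmp ecx, 11  (cmp 11,11)
jl loop: not taken
halt.
Total executed instructions: 31.

31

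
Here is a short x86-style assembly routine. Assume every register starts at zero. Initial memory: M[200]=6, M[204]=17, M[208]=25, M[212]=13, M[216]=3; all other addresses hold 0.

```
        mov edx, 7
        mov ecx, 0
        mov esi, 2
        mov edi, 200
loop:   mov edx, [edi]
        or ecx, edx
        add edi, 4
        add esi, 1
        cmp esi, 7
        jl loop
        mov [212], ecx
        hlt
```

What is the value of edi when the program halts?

220

after mov edx, 7: edx=7
after mov ecx, 0: ecx=0
after mov esi, 2: esi=2
after mov edi, 200: edi=200
after mov edx, [edi]: edx=M[200]=6
after or ecx, edx: ecx=0|6=6
after add edi, 4: edi=200+4=204
after add esi, 1: esi=2+1=3
cmp esi, 7  (cmp 3,7)
jl loop: taken
after mov edx, [edi]: edx=M[204]=17
after or ecx, edx: ecx=6|17=23
after add edi, 4: edi=204+4=208
after add esi, 1: esi=3+1=4
cmp esi, 7  (cmp 4,7)
jl loop: taken
after mov edx, [edi]: edx=M[208]=25
after or ecx, edx: ecx=23|25=31
after add edi, 4: edi=208+4=212
after add esi, 1: esi=4+1=5
cmp esi, 7  (cmp 5,7)
jl loop: taken
after mov edx, [edi]: edx=M[212]=13
after or ecx, edx: ecx=31|13=31
after add edi, 4: edi=212+4=216
after add esi, 1: esi=5+1=6
cmp esi, 7  (cmp 6,7)
jl loop: taken
after mov edx, [edi]: edx=M[216]=3
after or ecx, edx: ecx=31|3=31
after add edi, 4: edi=216+4=220
after add esi, 1: esi=6+1=7
cmp esi, 7  (cmp 7,7)
jl loop: not taken
mov [212], ecx → M[212]=31
halt.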